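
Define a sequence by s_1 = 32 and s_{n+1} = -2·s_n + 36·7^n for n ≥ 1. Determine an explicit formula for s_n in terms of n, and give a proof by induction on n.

Computing the first terms: s_1 = 32, s_2 = 188, s_3 = 1388. This suggests s_n = (-2)^(n + 1) + 4·7^n.
Base step (n = 1): the formula gives 32 = 32 = s_1.
Inductive step: suppose the statement holds for some i ≥ 1, so s_i = (-2)^(i + 1) + 4·7^i.
Then s_{i+1} = -2·s_i + 36·7^i = -2·((-2)^(i + 1) + 4·7^i) + 36·7^i = (-2)^(i + 2) + 4·7^(i + 1) = (-2)^((i+1) + 1) + 4·7^(i+1),
which is the claimed formula at n = i+1.
This completes the induction.

s_n = (-2)^(n + 1) + 4·7^n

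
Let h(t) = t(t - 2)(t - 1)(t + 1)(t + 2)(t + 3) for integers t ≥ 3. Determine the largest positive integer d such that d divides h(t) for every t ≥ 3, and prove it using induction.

Computing the first values: h(3) = 720 and h(4) = 5040; gcd(720, 5040) = 720, so d ≤ 720.
We prove 720 | t(t - 2)(t - 1)(t + 1)(t + 2)(t + 3) for all t ≥ 3 by induction on t.
Base step (t = 3): h(3) = 720 = 720·(1), so 720 | h(3).
For the inductive step, assume it holds for an arbitrary m ≥ 3, i.e. 720 | h(m). Then
h(m+1) − h(m) = (m-1)·m·(m+1)·(m+2)·(m+3)·(m+4) − (m-2)·(m-1)·m·(m+1)·(m+2)·(m+3) = (m-1)·m·(m+1)·(m+2)·(m+3)·[(m+4) − (m-2)] = 6·(m-1)·m·(m+1)·(m+2)·(m+3). The product of 5 consecutive integers is divisible by (5)! = 120, so h(m+1) − h(m) is divisible by 6·120 = 720. By the inductive hypothesis 720 | h(m), hence 720 | h(m+1).
This completes the induction.
Therefore the largest such d is 720.

d = 720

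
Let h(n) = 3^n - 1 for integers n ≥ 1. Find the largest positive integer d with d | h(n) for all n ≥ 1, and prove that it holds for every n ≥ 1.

Computing the first values: h(1) = 2 and h(2) = 8; gcd(2, 8) = 2, so d ≤ 2.
We prove 2 | 3^n - 1 for all n ≥ 1 by induction on n.
Base step (n = 1): h(1) = 2 = 2·(1), so 2 | h(1).
Suppose the result is true for n = i, i.e. 2 | h(i). Then
3^{i+1} − 1^{i+1} = 3·3^i − 1·1^i = 3·(3^i − 1^i) + (2)·1^i. The first term is divisible by 2 by the inductive hypothesis, and the second term (2)·1^i is divisible by 2 since 2 | 2. Hence 2 | h(i+1).
This completes the induction.
Therefore the largest such d is 2.

d = 2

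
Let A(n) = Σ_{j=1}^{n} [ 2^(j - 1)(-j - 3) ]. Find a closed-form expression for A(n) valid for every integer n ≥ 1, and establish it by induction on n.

A(n) = -2^n(n + 2) + 2

We claim A(n) = -2^n(n + 2) + 2 for all n ≥ 1.
Base step (n = 1): A(1) = -4, and the closed form gives -4. They agree.
Inductive step: suppose the statement holds for some j ≥ 1, so A(j) = -2^j(j + 2) + 2.
Then A(j+1) = A(j) + (2^j(-j - 4)) = (-2^j(j + 2) + 2) + (2^j(-j - 4)).
Simplifying, A(j+1) = -2·2^j·j - 6·2^j + 2 = -2^(j+1)((j+1) + 2) + 2,
which is the closed form with n = j+1.
This completes the induction.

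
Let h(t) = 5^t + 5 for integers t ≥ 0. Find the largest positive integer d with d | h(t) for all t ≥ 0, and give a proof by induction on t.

Computing the first values: h(0) = 6 and h(1) = 10; gcd(6, 10) = 2, so d ≤ 2.
We prove 2 | 5^t + 5 for all t ≥ 0 by induction on t.
For the base case t = 0: h(0) = 6 = 2·(3), so 2 | h(0).
For the inductive step, assume it holds for an arbitrary r ≥ 0, i.e. 2 | h(r). Then
h(r+1) = 5^(r+1) + 5 = 5·(5^r + 5) - 20 = 5·h(r) - 20. The first term is divisible by 2 by the inductive hypothesis, and -20 is divisible by 2. Hence 2 | h(r+1).
By the principle of mathematical induction, the result holds for all t ≥ 0.
Therefore the largest such d is 2.

d = 2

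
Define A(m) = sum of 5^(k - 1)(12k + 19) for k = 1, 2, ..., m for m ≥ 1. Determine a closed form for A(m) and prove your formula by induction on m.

A(m) = 5^m(3m + 4) - 4

We claim A(m) = 5^m(3m + 4) - 4 for all m ≥ 1.
For the base case m = 1: A(1) = 31, and the closed form gives 31. They agree.
For the inductive step, assume it holds for an arbitrary k ≥ 1, so A(k) = 5^k(3k + 4) - 4.
Then A(k+1) = A(k) + (5^k(12k + 31)) = (5^k(3k + 4) - 4) + (5^k(12k + 31)).
Simplifying, A(k+1) = 15·5^k·k + 35·5^k - 4 = 5^(k+1)(3(k+1) + 4) - 4,
which is the closed form with m = k+1.
By induction, the statement is established for all m ≥ 1.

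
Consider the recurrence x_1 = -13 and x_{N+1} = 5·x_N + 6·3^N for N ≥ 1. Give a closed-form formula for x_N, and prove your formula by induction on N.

Computing the first terms: x_1 = -13, x_2 = -47, x_3 = -181. This suggests x_N = -3^(N + 1) - 4·5^(N - 1).
Base case (N = 1): the formula gives -13 = -13 = x_1.
Inductive step: assume the claim holds for N = j, so x_j = -3^(j + 1) - 4·5^(j - 1).
Then x_{j+1} = 5·x_j + 6·3^j = 5·(-3^(j + 1) - 4·5^(j - 1)) + 6·3^j = -3^(j + 2) - 4·5^j = -3^((j+1) + 1) - 4·5^((j+1) - 1),
which is the claimed formula at N = j+1.
By the principle of mathematical induction, the result holds for all N ≥ 1.

x_N = -3^(N + 1) - 4·5^(N - 1)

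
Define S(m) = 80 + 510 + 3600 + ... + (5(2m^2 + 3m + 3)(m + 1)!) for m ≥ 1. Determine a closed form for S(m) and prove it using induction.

S(m) = (10m + 5)(m + 2)! - 10

We claim S(m) = (10m + 5)(m + 2)! - 10 for all m ≥ 1.
Base case (m = 1): S(1) = 80, and the closed form gives 80. They agree.
For the inductive step, assume it holds for an arbitrary p ≥ 1, so S(p) = (10p + 5)(p + 2)! - 10.
Then S(p+1) = S(p) + (5(2p^2 + 7p + 8)(p + 2)!) = ((10p + 5)(p + 2)! - 10) + (5(2p^2 + 7p + 8)(p + 2)!).
Simplifying, S(p+1) = (10(p+1) + 5)((p+1) + 2)! - 10,
which is the closed form with m = p+1.
This completes the induction.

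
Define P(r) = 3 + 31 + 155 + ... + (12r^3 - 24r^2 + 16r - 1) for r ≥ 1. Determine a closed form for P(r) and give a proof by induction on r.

We claim P(r) = r(3r^3 - 2r^2 - r + 3) for all r ≥ 1.
Base case (r = 1): P(1) = 3, and the closed form gives 3. They agree.
Inductive step: suppose the statement holds for some j ≥ 1, so P(j) = j(3j^3 - 2j^2 - j + 3).
Then P(j+1) = P(j) + (12j^3 + 12j^2 + 4j + 3) = (j(3j^3 - 2j^2 - j + 3)) + (12j^3 + 12j^2 + 4j + 3).
Simplifying, P(j+1) = (j + 1)(3j^3 + 7j^2 + 4j + 3) = (j+1)(3(j+1)^3 - 2(j+1)^2 - (j+1) + 3),
which is the closed form with r = j+1.
By induction, the statement is established for all r ≥ 1.

P(r) = r(3r^3 - 2r^2 - r + 3)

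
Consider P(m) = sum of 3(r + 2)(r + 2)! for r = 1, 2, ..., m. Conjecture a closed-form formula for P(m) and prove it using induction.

P(m) = 3(m + 3)! - 18

We claim P(m) = 3(m + 3)! - 18 for all m ≥ 1.
Base case (m = 1): P(1) = 54, and the closed form gives 54. They agree.
Suppose the result is true for m = r, so P(r) = 3(r + 3)! - 18.
Then P(r+1) = P(r) + (3(r + 3)(r + 3)!) = (3(r + 3)! - 18) + (3(r + 3)(r + 3)!).
Simplifying, P(r+1) = 3((r+1) + 3)! - 18,
which is the closed form with m = r+1.
By the principle of mathematical induction, the result holds for all m ≥ 1.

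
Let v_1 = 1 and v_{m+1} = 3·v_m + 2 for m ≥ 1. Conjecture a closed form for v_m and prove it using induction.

Computing the first terms: v_1 = 1, v_2 = 5, v_3 = 17. This suggests v_m = 2·3^(m - 1) - 1.
For the base case m = 1: the formula gives 1 = 1 = v_1.
For the inductive step, assume it holds for an arbitrary i ≥ 1, so v_i = 2·3^(i - 1) - 1.
Then v_{i+1} = 3·v_i + 2 = 3·(2·3^(i - 1) - 1) + 2 = 2·3^i - 1 = 2·3^((i+1) - 1) - 1,
which is the claimed formula at m = i+1.
By induction, the statement is established for all m ≥ 1.

v_m = 2·3^(m - 1) - 1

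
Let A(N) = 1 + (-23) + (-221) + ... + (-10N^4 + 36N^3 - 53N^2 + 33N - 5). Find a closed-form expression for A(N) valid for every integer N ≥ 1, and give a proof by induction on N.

A(N) = -N(2N^4 - 4N^3 + 3N^2 + N - 3)

We claim A(N) = -N(2N^4 - 4N^3 + 3N^2 + N - 3) for all N ≥ 1.
Base step (N = 1): A(1) = 1, and the closed form gives 1. They agree.
Suppose the result is true for N = m, so A(m) = m(-2m^4 + 4m^3 - 3m^2 - m + 3).
Then A(m+1) = A(m) + (-10m^4 - 4m^3 - 5m^2 - 5m + 1) = (m(-2m^4 + 4m^3 - 3m^2 - m + 3)) + (-10m^4 - 4m^3 - 5m^2 - 5m + 1).
Simplifying, A(m+1) = -(m + 1)(2m^4 + 4m^3 + 3m^2 + 3m - 1) = -(m+1)(2(m+1)^4 - 4(m+1)^3 + 3(m+1)^2 + (m+1) - 3),
which is the closed form with N = m+1.
Hence, by induction on N, the claim holds for every N ≥ 1.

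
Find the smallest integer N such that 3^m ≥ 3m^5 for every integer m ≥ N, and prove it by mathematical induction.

At m = 12: 531441 < 746496, so the inequality fails and N ≥ 13. We prove 3^m ≥ 3m^5 for all m ≥ 13.
When m = 13: 3^m = 1594323 and 3m^5 = 1113879, so 1594323 ≥ 1113879.
For the inductive step, assume it holds for an arbitrary p ≥ 13, so 3^p ≥ 3p^5.
Then 3^(p + 1) = 3·(3^p) ≥ 3·(3p^5).
Also, for p ≥ 13 we have 3·(3p^5) ≥ 3(p+1)^5, since 3 ≥ (1 + 1/p)^5 for all p ≥ 13.
Combining, 3^(p + 1) ≥ 3(p+1)^5.
Hence, by induction on m, the claim holds for every m ≥ 13.
Hence the smallest such N is 13.

N = 13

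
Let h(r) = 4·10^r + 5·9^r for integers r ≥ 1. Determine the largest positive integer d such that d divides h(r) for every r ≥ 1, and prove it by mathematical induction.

Computing the first values: h(1) = 85 and h(2) = 805; gcd(85, 805) = 5, so d ≤ 5.
We prove 5 | 4·10^r + 5·9^r for all r ≥ 1 by induction on r.
Base step (r = 1): h(1) = 85 = 5·(17), so 5 | h(1).
Inductive step: suppose the statement holds for some p ≥ 1, i.e. 5 | h(p). Then
h(p+1) − 10·h(p) = (4·10^(p+1) + 5·9^(p+1)) − 10·(4·10^p + 5·9^p) = (5)·9^p·(9 − 10) = (-5)·9^p. Since 5 | h(p) by the inductive hypothesis, 5 | 10·h(p); and 5 | -5 since -5 = 5·-1. Therefore 5 | h(p+1).
By induction, the statement is established for all r ≥ 1.
Therefore the largest such d is 5.

d = 5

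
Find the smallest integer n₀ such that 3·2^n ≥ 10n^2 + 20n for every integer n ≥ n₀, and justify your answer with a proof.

At n = 8: 768 < 800, so the inequality fails and n₀ ≥ 9. We prove 3·2^n ≥ 10n^2 + 20n for all n ≥ 9.
For the base case n = 9: 3·2^n = 1536 and 10n^2 + 20n = 990, so 1536 ≥ 990.
Inductive step: suppose the statement holds for some k ≥ 9, so 3·2^k ≥ 10k^2 + 20k.
Then 3·2^(k + 1) = 2·(3·2^k) ≥ 2·(10k^2 + 20k).
Also, for k ≥ 9 we have 2·(10k^2 + 20k) ≥ 10(k+1)^2 + 20(k+1), since 2·(10k^2 + 20k) − (10(k+1)^2 + 20(k+1)) = 10k^2 - 30, which is nonnegative for all k ≥ 9.
Combining, 3·2^(k + 1) ≥ 10(k+1)^2 + 20(k+1).
By induction, the statement is established for all n ≥ 9.
Hence the smallest such n₀ is 9.

n₀ = 9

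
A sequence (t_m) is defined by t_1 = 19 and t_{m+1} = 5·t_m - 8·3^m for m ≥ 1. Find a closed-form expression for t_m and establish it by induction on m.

Computing the first terms: t_1 = 19, t_2 = 71, t_3 = 283. This suggests t_m = 4·3^m + 7·5^(m - 1).
Base case (m = 1): the formula gives 19 = 19 = t_1.
Inductive step: assume the claim holds for m = i, so t_i = 4·3^i + 7·5^(i - 1).
Then t_{i+1} = 5·t_i - 8·3^i = 5·(4·3^i + 7·5^(i - 1)) - 8·3^i = 4·3^(i + 1) + 7·5^i = 4·3^(i+1) + 7·5^((i+1) - 1),
which is the claimed formula at m = i+1.
By the principle of mathematical induction, the result holds for all m ≥ 1.

t_m = 4·3^m + 7·5^(m - 1)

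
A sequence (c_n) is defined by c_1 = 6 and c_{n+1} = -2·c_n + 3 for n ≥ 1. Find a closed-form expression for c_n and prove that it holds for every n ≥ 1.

c_n = 5(-2)^(n - 1) + 1

Computing the first terms: c_1 = 6, c_2 = -9, c_3 = 21. This suggests c_n = 5(-2)^(n - 1) + 1.
For the base case n = 1: the formula gives 6 = 6 = c_1.
Inductive step: assume the claim holds for n = i, so c_i = 5(-2)^(i - 1) + 1.
Then c_{i+1} = -2·c_i + 3 = -2·(5(-2)^(i - 1) + 1) + 3 = 5(-2)^i + 1 = 5(-2)^((i+1) - 1) + 1,
which is the claimed formula at n = i+1.
This completes the induction.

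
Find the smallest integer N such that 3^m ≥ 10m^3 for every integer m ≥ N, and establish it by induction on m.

N = 8

At m = 7: 2187 < 3430, so the inequality fails and N ≥ 8. We prove 3^m ≥ 10m^3 for all m ≥ 8.
For the base case m = 8: 3^m = 6561 and 10m^3 = 5120, so 6561 ≥ 5120.
For the inductive step, assume it holds for an arbitrary r ≥ 8, so 3^r ≥ 10r^3.
Then 3^(r + 1) = 3·(3^r) ≥ 3·(10r^3).
Also, for r ≥ 8 we have 3·(10r^3) ≥ 10(r+1)^3, since 3 ≥ (1 + 1/r)^3 for all r ≥ 8.
Combining, 3^(r + 1) ≥ 10(r+1)^3.
By induction, the statement is established for all m ≥ 8.
Hence the smallest such N is 8.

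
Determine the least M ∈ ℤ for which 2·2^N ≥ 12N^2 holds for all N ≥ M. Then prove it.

At N = 8: 512 < 768, so the inequality fails and M ≥ 9. We prove 2·2^N ≥ 12N^2 for all N ≥ 9.
When N = 9: 2·2^N = 1024 and 12N^2 = 972, so 1024 ≥ 972.
Inductive step: suppose the statement holds for some p ≥ 9, so 2·2^p ≥ 12p^2.
Then 2·2^(p + 1) = 2·(2·2^p) ≥ 2·(12p^2).
Also, for p ≥ 9 we have 2·(12p^2) ≥ 12(p+1)^2, since 2 ≥ (1 + 1/p)^2 for all p ≥ 9.
Combining, 2·2^(p + 1) ≥ 12(p+1)^2.
This completes the induction.
Hence the smallest such M is 9.

M = 9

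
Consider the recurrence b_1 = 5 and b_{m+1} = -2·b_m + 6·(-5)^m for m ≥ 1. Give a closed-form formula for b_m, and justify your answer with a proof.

b_m = -5(-2)^(m - 1) - 2(-5)^m

Computing the first terms: b_1 = 5, b_2 = -40, b_3 = 230. This suggests b_m = -5(-2)^(m - 1) - 2(-5)^m.
Base step (m = 1): the formula gives 5 = 5 = b_1.
Suppose the result is true for m = p, so b_p = -5(-2)^(p - 1) - 2(-5)^p.
Then b_{p+1} = -2·b_p + 6·(-5)^p = -2·(-5(-2)^(p - 1) - 2(-5)^p) + 6·(-5)^p = -5(-2)^p - 2(-5)^(p + 1) = -5(-2)^((p+1) - 1) - 2(-5)^(p+1),
which is the claimed formula at m = p+1.
Hence, by induction on m, the claim holds for every m ≥ 1.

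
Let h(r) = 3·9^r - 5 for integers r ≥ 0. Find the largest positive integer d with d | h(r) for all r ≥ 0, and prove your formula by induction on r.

Computing the first values: h(0) = -2 and h(1) = 22; gcd(-2, 22) = 2, so d ≤ 2.
We prove 2 | 3·9^r - 5 for all r ≥ 0 by induction on r.
Base case (r = 0): h(0) = -2 = 2·(-1), so 2 | h(0).
Inductive step: suppose the statement holds for some k ≥ 0, i.e. 2 | h(k). Then
h(k+1) = 3·9^(k+1) - 5 = 9·(3·9^k - 5) + 40 = 9·h(k) + 40. The first term is divisible by 2 by the inductive hypothesis, and 40 is divisible by 2. Hence 2 | h(k+1).
This completes the induction.
Therefore the largest such d is 2.

d = 2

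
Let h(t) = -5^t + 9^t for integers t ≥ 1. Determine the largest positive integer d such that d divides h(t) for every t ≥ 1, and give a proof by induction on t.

d = 4

Computing the first values: h(1) = 4 and h(2) = 56; gcd(4, 56) = 4, so d ≤ 4.
We prove 4 | -5^t + 9^t for all t ≥ 1 by induction on t.
For the base case t = 1: h(1) = 4 = 4·(1), so 4 | h(1).
Suppose the result is true for t = m, i.e. 4 | h(m). Then
9^{m+1} − 5^{m+1} = 9·9^m − 5·5^m = 9·(9^m − 5^m) + (4)·5^m. The first term is divisible by 4 by the inductive hypothesis, and the second term (4)·5^m is divisible by 4 since 4 | 4. Hence 4 | h(m+1).
By induction, the statement is established for all t ≥ 1.
Therefore the largest such d is 4.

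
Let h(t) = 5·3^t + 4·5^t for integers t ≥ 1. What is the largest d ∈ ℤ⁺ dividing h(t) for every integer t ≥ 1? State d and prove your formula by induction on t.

Computing the first values: h(1) = 35 and h(2) = 145; gcd(35, 145) = 5, so d ≤ 5.
We prove 5 | 5·3^t + 4·5^t for all t ≥ 1 by induction on t.
Base case (t = 1): h(1) = 35 = 5·(7), so 5 | h(1).
Inductive step: suppose the statement holds for some p ≥ 1, i.e. 5 | h(p). Then
h(p+1) − 5·h(p) = (5·3^(p+1) + 4·5^(p+1)) − 5·(5·3^p + 4·5^p) = (5)·3^p·(3 − 5) = (-10)·3^p. Since 5 | h(p) by the inductive hypothesis, 5 | 5·h(p); and 5 | -10 since -10 = 5·-2. Therefore 5 | h(p+1).
This completes the induction.
Therefore the largest such d is 5.

d = 5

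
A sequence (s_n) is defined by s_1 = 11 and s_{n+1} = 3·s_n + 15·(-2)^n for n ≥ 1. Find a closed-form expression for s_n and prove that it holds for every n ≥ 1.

s_n = -3(-2)^n + 5·3^(n - 1)

Computing the first terms: s_1 = 11, s_2 = 3, s_3 = 69. This suggests s_n = -3(-2)^n + 5·3^(n - 1).
When n = 1: the formula gives 11 = 11 = s_1.
For the inductive step, assume it holds for an arbitrary p ≥ 1, so s_p = -3(-2)^p + 5·3^(p - 1).
Then s_{p+1} = 3·s_p + 15·(-2)^p = 3·(-3(-2)^p + 5·3^(p - 1)) + 15·(-2)^p = -3(-2)^(p + 1) + 5·3^p = -3(-2)^(p+1) + 5·3^((p+1) - 1),
which is the claimed formula at n = p+1.
Hence, by induction on n, the claim holds for every n ≥ 1.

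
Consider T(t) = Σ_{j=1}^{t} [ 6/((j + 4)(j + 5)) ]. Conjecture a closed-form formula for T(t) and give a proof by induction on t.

We claim T(t) = 6t/(5(t + 5)) for all t ≥ 1.
For the base case t = 1: T(1) = 1/5, and the closed form gives 1/5. They agree.
For the inductive step, assume it holds for an arbitrary j ≥ 1, so T(j) = 6j/(5(j + 5)).
Then T(j+1) = T(j) + (6/((j + 5)(j + 6))) = (6j/(5(j + 5))) + (6/((j + 5)(j + 6))).
Simplifying, T(j+1) = 6(j + 1)/(5(j + 6)) = 6(j+1)/(5((j+1) + 5)),
which is the closed form with t = j+1.
This completes the induction.

T(t) = 6t/(5(t + 5))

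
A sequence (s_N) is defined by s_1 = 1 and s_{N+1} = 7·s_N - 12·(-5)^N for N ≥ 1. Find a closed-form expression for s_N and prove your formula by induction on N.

s_N = (-5)^N + 6·7^(N - 1)

Computing the first terms: s_1 = 1, s_2 = 67, s_3 = 169. This suggests s_N = (-5)^N + 6·7^(N - 1).
For the base case N = 1: the formula gives 1 = 1 = s_1.
Inductive step: assume the claim holds for N = r, so s_r = (-5)^r + 6·7^(r - 1).
Then s_{r+1} = 7·s_r - 12·(-5)^r = 7·((-5)^r + 6·7^(r - 1)) - 12·(-5)^r = (-5)^(r + 1) + 6·7^r = (-5)^(r+1) + 6·7^((r+1) - 1),
which is the claimed formula at N = r+1.
By induction, the statement is established for all N ≥ 1.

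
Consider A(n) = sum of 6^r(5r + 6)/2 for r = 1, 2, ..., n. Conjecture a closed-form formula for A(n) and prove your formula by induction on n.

We claim A(n) = 3·6^n(n + 1) - 3 for all n ≥ 1.
For the base case n = 1: A(1) = 33, and the closed form gives 33. They agree.
For the inductive step, assume it holds for an arbitrary r ≥ 1, so A(r) = 3·6^r(r + 1) - 3.
Then A(r+1) = A(r) + (6^r(15r + 33)) = (3·6^r(r + 1) - 3) + (6^r(15r + 33)).
Simplifying, A(r+1) = 18·6^r·r + 36·6^r - 3 = 3·6^(r+1)((r+1) + 1) - 3,
which is the closed form with n = r+1.
Hence, by induction on n, the claim holds for every n ≥ 1.

A(n) = 3·6^n(n + 1) - 3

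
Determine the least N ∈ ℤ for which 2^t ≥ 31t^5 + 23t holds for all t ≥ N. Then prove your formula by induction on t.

At t = 29: 536870912 < 635846286, so the inequality fails and N ≥ 30. We prove 2^t ≥ 31t^5 + 23t for all t ≥ 30.
When t = 30: 2^t = 1073741824 and 31t^5 + 23t = 753300690, so 1073741824 ≥ 753300690.
Suppose the result is true for t = i, so 2^i ≥ 31i^5 + 23i.
Then 2^(i + 1) = 2·(2^i) ≥ 2·(31i^5 + 23i).
Also, for i ≥ 30 we have 2·(31i^5 + 23i) ≥ 31(i+1)^5 + 23(i+1), since 2·(31i^5 + 23i) − (31(i+1)^5 + 23(i+1)) = 31i^5 - 155i^4 - 310i^3 - 310i^2 - 132i - 54, which is nonnegative for all i ≥ 30.
Combining, 2^(i + 1) ≥ 31(i+1)^5 + 23(i+1).
By induction, the statement is established for all t ≥ 30.
Hence the smallest such N is 30.

N = 30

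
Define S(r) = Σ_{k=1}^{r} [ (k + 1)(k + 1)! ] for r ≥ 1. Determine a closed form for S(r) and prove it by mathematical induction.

We claim S(r) = (r + 2)! - 2 for all r ≥ 1.
For the base case r = 1: S(1) = 4, and the closed form gives 4. They agree.
Inductive step: assume the claim holds for r = k, so S(k) = (k + 2)! - 2.
Then S(k+1) = S(k) + ((k + 2)(k + 2)!) = ((k + 2)! - 2) + ((k + 2)(k + 2)!).
Simplifying, S(k+1) = ((k+1) + 2)! - 2,
which is the closed form with r = k+1.
By induction, the statement is established for all r ≥ 1.

S(r) = (r + 2)! - 2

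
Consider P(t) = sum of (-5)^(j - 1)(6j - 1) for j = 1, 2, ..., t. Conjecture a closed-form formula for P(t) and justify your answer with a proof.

We claim P(t) = -(-5)^t·t for all t ≥ 1.
Base case (t = 1): P(1) = 5, and the closed form gives 5. They agree.
For the inductive step, assume it holds for an arbitrary j ≥ 1, so P(j) = -(-5)^j·j.
Then P(j+1) = P(j) + ((-5)^j(6j + 5)) = (-(-5)^j·j) + ((-5)^j(6j + 5)).
Simplifying, P(j+1) = 5(-5)^j(j + 1) = -(-5)^(j+1)·(j+1),
which is the closed form with t = j+1.
This completes the induction.

P(t) = -(-5)^t·t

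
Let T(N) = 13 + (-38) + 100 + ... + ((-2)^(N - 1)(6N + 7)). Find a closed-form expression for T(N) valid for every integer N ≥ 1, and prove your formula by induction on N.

T(N) = -(-2)^N(2N + 3) + 3

We claim T(N) = -(-2)^N(2N + 3) + 3 for all N ≥ 1.
Base case (N = 1): T(1) = 13, and the closed form gives 13. They agree.
Suppose the result is true for N = k, so T(k) = -(-2)^k(2k + 3) + 3.
Then T(k+1) = T(k) + ((-2)^k(6k + 13)) = (-(-2)^k(2k + 3) + 3) + ((-2)^k(6k + 13)).
Simplifying, T(k+1) = 4(-2)^k·k + 10(-2)^k + 3 = -(-2)^(k+1)(2(k+1) + 3) + 3,
which is the closed form with N = k+1.
Hence, by induction on N, the claim holds for every N ≥ 1.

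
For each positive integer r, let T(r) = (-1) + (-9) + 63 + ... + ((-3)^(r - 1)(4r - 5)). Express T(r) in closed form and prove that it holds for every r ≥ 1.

We claim T(r) = (-3)^r(-r + 1) - 1 for all r ≥ 1.
Base step (r = 1): T(1) = -1, and the closed form gives -1. They agree.
Inductive step: suppose the statement holds for some m ≥ 1, so T(m) = (-3)^m(-m + 1) - 1.
Then T(m+1) = T(m) + ((-3)^m(4m - 1)) = ((-3)^m(-m + 1) - 1) + ((-3)^m(4m - 1)).
Simplifying, T(m+1) = 3(-3)^m·m - 1 = (-3)^(m+1)(-(m+1) + 1) - 1,
which is the closed form with r = m+1.
By the principle of mathematical induction, the result holds for all r ≥ 1.

T(r) = (-3)^r(-r + 1) - 1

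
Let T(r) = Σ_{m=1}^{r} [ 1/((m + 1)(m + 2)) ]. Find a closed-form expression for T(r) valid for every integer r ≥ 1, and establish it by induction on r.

T(r) = r/(2(r + 2))

We claim T(r) = r/(2(r + 2)) for all r ≥ 1.
When r = 1: T(1) = 1/6, and the closed form gives 1/6. They agree.
Suppose the result is true for r = m, so T(m) = m/(2(m + 2)).
Then T(m+1) = T(m) + (1/((m + 2)(m + 3))) = (m/(2(m + 2))) + (1/((m + 2)(m + 3))).
Simplifying, T(m+1) = (m + 1)/(2(m + 3)) = (m+1)/(2((m+1) + 2)),
which is the closed form with r = m+1.
By the principle of mathematical induction, the result holds for all r ≥ 1.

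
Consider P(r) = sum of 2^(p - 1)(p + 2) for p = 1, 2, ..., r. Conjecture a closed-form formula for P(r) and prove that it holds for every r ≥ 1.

We claim P(r) = 2^r(r + 1) - 1 for all r ≥ 1.
Base case (r = 1): P(1) = 3, and the closed form gives 3. They agree.
Inductive step: suppose the statement holds for some p ≥ 1, so P(p) = 2^p(p + 1) - 1.
Then P(p+1) = P(p) + (2^p(p + 3)) = (2^p(p + 1) - 1) + (2^p(p + 3)).
Simplifying, P(p+1) = 2^(p + 1)p + 2^(p + 2) - 1 = 2^(p+1)((p+1) + 1) - 1,
which is the closed form with r = p+1.
Hence, by induction on r, the claim holds for every r ≥ 1.

P(r) = 2^r(r + 1) - 1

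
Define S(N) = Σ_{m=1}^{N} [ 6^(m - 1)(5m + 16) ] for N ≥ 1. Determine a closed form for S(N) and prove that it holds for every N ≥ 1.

We claim S(N) = 6^N(N + 3) - 3 for all N ≥ 1.
For the base case N = 1: S(1) = 21, and the closed form gives 21. They agree.
Inductive step: assume the claim holds for N = m, so S(m) = 6^m(m + 3) - 3.
Then S(m+1) = S(m) + (6^m(5m + 21)) = (6^m(m + 3) - 3) + (6^m(5m + 21)).
Simplifying, S(m+1) = 6·6^m·m + 24·6^m - 3 = 6^(m+1)((m+1) + 3) - 3,
which is the closed form with N = m+1.
This completes the induction.

S(N) = 6^N(N + 3) - 3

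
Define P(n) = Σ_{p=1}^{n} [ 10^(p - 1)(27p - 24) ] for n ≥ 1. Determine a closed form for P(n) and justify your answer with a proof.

P(n) = 3·10^n(n - 1) + 3

We claim P(n) = 3·10^n(n - 1) + 3 for all n ≥ 1.
When n = 1: P(1) = 3, and the closed form gives 3. They agree.
Inductive step: assume the claim holds for n = p, so P(p) = 3·10^p(p - 1) + 3.
Then P(p+1) = P(p) + (10^p(27p + 3)) = (3·10^p(p - 1) + 3) + (10^p(27p + 3)).
Simplifying, P(p+1) = 30·10^p·p + 3 = 3·10^(p+1)((p+1) - 1) + 3,
which is the closed form with n = p+1.
This completes the induction.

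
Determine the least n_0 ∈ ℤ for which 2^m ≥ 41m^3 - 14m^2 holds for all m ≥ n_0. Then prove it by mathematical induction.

n_0 = 18

At m = 17: 131072 < 197387, so the inequality fails and n_0 ≥ 18. We prove 2^m ≥ 41m^3 - 14m^2 for all m ≥ 18.
For the base case m = 18: 2^m = 262144 and 41m^3 - 14m^2 = 234576, so 262144 ≥ 234576.
Inductive step: assume the claim holds for m = i, so 2^i ≥ 41i^3 - 14i^2.
Then 2^(i + 1) = 2·(2^i) ≥ 2·(41i^3 - 14i^2).
Also, for i ≥ 18 we have 2·(41i^3 - 14i^2) ≥ 41(i+1)^3 - 14(i+1)^2, since 2·(41i^3 - 14i^2) − (41(i+1)^3 - 14(i+1)^2) = 41i^3 - 137i^2 - 95i - 27, which is nonnegative for all i ≥ 18.
Combining, 2^(i + 1) ≥ 41(i+1)^3 - 14(i+1)^2.
By induction, the statement is established for all m ≥ 18.
Hence the smallest such n_0 is 18.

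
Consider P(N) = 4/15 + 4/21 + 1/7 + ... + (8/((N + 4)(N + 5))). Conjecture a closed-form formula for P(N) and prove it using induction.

P(N) = 8N/(5(N + 5))

We claim P(N) = 8N/(5(N + 5)) for all N ≥ 1.
Base case (N = 1): P(1) = 4/15, and the closed form gives 4/15. They agree.
Suppose the result is true for N = m, so P(m) = 8m/(5(m + 5)).
Then P(m+1) = P(m) + (8/((m + 5)(m + 6))) = (8m/(5(m + 5))) + (8/((m + 5)(m + 6))).
Simplifying, P(m+1) = 8(m + 1)/(5(m + 6)) = 8(m+1)/(5((m+1) + 5)),
which is the closed form with N = m+1.
By induction, the statement is established for all N ≥ 1.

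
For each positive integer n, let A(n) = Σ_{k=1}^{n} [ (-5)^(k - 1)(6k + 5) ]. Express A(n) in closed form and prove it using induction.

We claim A(n) = -(-5)^n(n + 1) + 1 for all n ≥ 1.
When n = 1: A(1) = 11, and the closed form gives 11. They agree.
Inductive step: suppose the statement holds for some k ≥ 1, so A(k) = -(-5)^k(k + 1) + 1.
Then A(k+1) = A(k) + ((-5)^k(6k + 11)) = (-(-5)^k(k + 1) + 1) + ((-5)^k(6k + 11)).
Simplifying, A(k+1) = 5(-5)^k·k + 10(-5)^k + 1 = -(-5)^(k+1)((k+1) + 1) + 1,
which is the closed form with n = k+1.
Hence, by induction on n, the claim holds for every n ≥ 1.

A(n) = -(-5)^n(n + 1) + 1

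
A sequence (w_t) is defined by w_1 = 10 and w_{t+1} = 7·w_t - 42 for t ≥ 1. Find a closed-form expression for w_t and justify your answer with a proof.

w_t = 3·7^(t - 1) + 7

Computing the first terms: w_1 = 10, w_2 = 28, w_3 = 154. This suggests w_t = 3·7^(t - 1) + 7.
For the base case t = 1: the formula gives 10 = 10 = w_1.
Suppose the result is true for t = m, so w_m = 3·7^(m - 1) + 7.
Then w_{m+1} = 7·w_m - 42 = 7·(3·7^(m - 1) + 7) - 42 = 3·7^m + 7 = 3·7^((m+1) - 1) + 7,
which is the claimed formula at t = m+1.
This completes the induction.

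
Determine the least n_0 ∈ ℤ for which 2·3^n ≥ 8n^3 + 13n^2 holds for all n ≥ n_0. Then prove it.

At n = 6: 1458 < 2196, so the inequality fails and n_0 ≥ 7. We prove 2·3^n ≥ 8n^3 + 13n^2 for all n ≥ 7.
Base case (n = 7): 2·3^n = 4374 and 8n^3 + 13n^2 = 3381, so 4374 ≥ 3381.
Suppose the result is true for n = r, so 2·3^r ≥ 8r^3 + 13r^2.
Then 2·3^(r + 1) = 3·(2·3^r) ≥ 3·(8r^3 + 13r^2).
Also, for r ≥ 7 we have 3·(8r^3 + 13r^2) ≥ 8(r+1)^3 + 13(r+1)^2, since 3·(8r^3 + 13r^2) − (8(r+1)^3 + 13(r+1)^2) = 16r^3 + 2r^2 - 50r - 21, which is nonnegative for all r ≥ 7.
Combining, 2·3^(r + 1) ≥ 8(r+1)^3 + 13(r+1)^2.
By the principle of mathematical induction, the result holds for all n ≥ 7.
Hence the smallest such n_0 is 7.

n_0 = 7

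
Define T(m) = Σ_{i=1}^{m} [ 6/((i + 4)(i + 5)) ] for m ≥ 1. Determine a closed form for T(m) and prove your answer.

T(m) = 6m/(5(m + 5))

We claim T(m) = 6m/(5(m + 5)) for all m ≥ 1.
Base step (m = 1): T(1) = 1/5, and the closed form gives 1/5. They agree.
Suppose the result is true for m = i, so T(i) = 6i/(5(i + 5)).
Then T(i+1) = T(i) + (6/((i + 5)(i + 6))) = (6i/(5(i + 5))) + (6/((i + 5)(i + 6))).
Simplifying, T(i+1) = 6(i + 1)/(5(i + 6)) = 6(i+1)/(5((i+1) + 5)),
which is the closed form with m = i+1.
By induction, the statement is established for all m ≥ 1.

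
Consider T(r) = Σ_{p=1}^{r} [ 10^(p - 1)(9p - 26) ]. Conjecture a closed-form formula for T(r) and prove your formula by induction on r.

We claim T(r) = 10^r(r - 3) + 3 for all r ≥ 1.
Base step (r = 1): T(1) = -17, and the closed form gives -17. They agree.
Inductive step: suppose the statement holds for some p ≥ 1, so T(p) = 10^p(p - 3) + 3.
Then T(p+1) = T(p) + (10^p(9p - 17)) = (10^p(p - 3) + 3) + (10^p(9p - 17)).
Simplifying, T(p+1) = 10·10^p·p - 20·10^p + 3 = 10^(p+1)((p+1) - 3) + 3,
which is the closed form with r = p+1.
By the principle of mathematical induction, the result holds for all r ≥ 1.

T(r) = 10^r(r - 3) + 3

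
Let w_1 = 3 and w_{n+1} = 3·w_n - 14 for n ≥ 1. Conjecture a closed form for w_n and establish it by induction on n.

Computing the first terms: w_1 = 3, w_2 = -5, w_3 = -29. This suggests w_n = -4·3^(n - 1) + 7.
For the base case n = 1: the formula gives 3 = 3 = w_1.
Inductive step: suppose the statement holds for some k ≥ 1, so w_k = -4·3^(k - 1) + 7.
Then w_{k+1} = 3·w_k - 14 = 3·(-4·3^(k - 1) + 7) - 14 = -4·3^k + 7 = -4·3^((k+1) - 1) + 7,
which is the claimed formula at n = k+1.
Hence, by induction on n, the claim holds for every n ≥ 1.

w_n = -4·3^(n - 1) + 7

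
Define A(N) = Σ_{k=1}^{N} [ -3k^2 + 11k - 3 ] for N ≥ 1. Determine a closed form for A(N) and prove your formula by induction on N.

We claim A(N) = -N(N^2 - 4N - 2) for all N ≥ 1.
For the base case N = 1: A(1) = 5, and the closed form gives 5. They agree.
Inductive step: suppose the statement holds for some k ≥ 1, so A(k) = k(-k^2 + 4k + 2).
Then A(k+1) = A(k) + (-3k^2 + 5k + 5) = (k(-k^2 + 4k + 2)) + (-3k^2 + 5k + 5).
Simplifying, A(k+1) = -(k + 1)(k^2 - 2k - 5) = -(k+1)((k+1)^2 - 4(k+1) - 2),
which is the closed form with N = k+1.
By induction, the statement is established for all N ≥ 1.

A(N) = -N(N^2 - 4N - 2)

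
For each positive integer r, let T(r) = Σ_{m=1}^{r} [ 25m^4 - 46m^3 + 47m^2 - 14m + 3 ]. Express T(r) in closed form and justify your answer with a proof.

We claim T(r) = r(5r^4 + r^3 + r^2 + 5r + 3) for all r ≥ 1.
When r = 1: T(1) = 15, and the closed form gives 15. They agree.
Suppose the result is true for r = m, so T(m) = m(5m^4 + m^3 + m^2 + 5m + 3).
Then T(m+1) = T(m) + (25m^4 + 54m^3 + 59m^2 + 42m + 15) = (m(5m^4 + m^3 + m^2 + 5m + 3)) + (25m^4 + 54m^3 + 59m^2 + 42m + 15).
Simplifying, T(m+1) = (m + 1)(5m^4 + 21m^3 + 34m^2 + 30m + 15) = (m+1)(5(m+1)^4 + (m+1)^3 + (m+1)^2 + 5(m+1) + 3),
which is the closed form with r = m+1.
By induction, the statement is established for all r ≥ 1.

T(r) = r(5r^4 + r^3 + r^2 + 5r + 3)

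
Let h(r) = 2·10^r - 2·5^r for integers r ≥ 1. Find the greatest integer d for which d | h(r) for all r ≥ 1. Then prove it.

Computing the first values: h(1) = 10 and h(2) = 150; gcd(10, 150) = 10, so d ≤ 10.
We prove 10 | 2·10^r - 2·5^r for all r ≥ 1 by induction on r.
Base step (r = 1): h(1) = 10 = 10·(1), so 10 | h(1).
Inductive step: suppose the statement holds for some k ≥ 1, i.e. 10 | h(k). Then
h(k+1) − 10·h(k) = (2·10^(k+1) - 2·5^(k+1)) − 10·(2·10^k - 2·5^k) = (-2)·5^k·(5 − 10) = (10)·5^k. Since 10 | h(k) by the inductive hypothesis, 10 | 10·h(k); and 10 | 10 since 10 = 10·1. Therefore 10 | h(k+1).
By induction, the statement is established for all r ≥ 1.
Therefore the largest such d is 10.

d = 10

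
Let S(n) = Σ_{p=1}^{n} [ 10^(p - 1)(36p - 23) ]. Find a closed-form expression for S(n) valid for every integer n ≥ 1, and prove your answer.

We claim S(n) = 10^n(4n - 3) + 3 for all n ≥ 1.
Base step (n = 1): S(1) = 13, and the closed form gives 13. They agree.
Inductive step: suppose the statement holds for some p ≥ 1, so S(p) = 10^p(4p - 3) + 3.
Then S(p+1) = S(p) + (10^p(36p + 13)) = (10^p(4p - 3) + 3) + (10^p(36p + 13)).
Simplifying, S(p+1) = 40·10^p·p + 10·10^p + 3 = 10^(p+1)(4(p+1) - 3) + 3,
which is the closed form with n = p+1.
Hence, by induction on n, the claim holds for every n ≥ 1.

S(n) = 10^n(4n - 3) + 3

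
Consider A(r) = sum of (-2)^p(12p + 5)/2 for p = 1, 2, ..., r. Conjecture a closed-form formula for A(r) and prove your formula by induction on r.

We claim A(r) = (-2)^r(4r + 3) - 3 for all r ≥ 1.
Base case (r = 1): A(1) = -17, and the closed form gives -17. They agree.
Inductive step: suppose the statement holds for some p ≥ 1, so A(p) = (-2)^p(4p + 3) - 3.
Then A(p+1) = A(p) + ((-2)^p(-12p - 17)) = ((-2)^p(4p + 3) - 3) + ((-2)^p(-12p - 17)).
Simplifying, A(p+1) = -8(-2)^p·p - 14(-2)^p - 3 = (-2)^(p+1)(4(p+1) + 3) - 3,
which is the closed form with r = p+1.
This completes the induction.

A(r) = (-2)^r(4r + 3) - 3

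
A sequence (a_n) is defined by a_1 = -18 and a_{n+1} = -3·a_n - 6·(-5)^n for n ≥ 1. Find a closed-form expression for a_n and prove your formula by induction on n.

a_n = (-3)^n + 3(-5)^n

Computing the first terms: a_1 = -18, a_2 = 84, a_3 = -402. This suggests a_n = (-3)^n + 3(-5)^n.
For the base case n = 1: the formula gives -18 = -18 = a_1.
Inductive step: assume the claim holds for n = k, so a_k = (-3)^k + 3(-5)^k.
Then a_{k+1} = -3·a_k - 6·(-5)^k = -3·((-3)^k + 3(-5)^k) - 6·(-5)^k = (-3)^(k + 1) + 3(-5)^(k + 1),
which is the claimed formula at n = k+1.
By induction, the statement is established for all n ≥ 1.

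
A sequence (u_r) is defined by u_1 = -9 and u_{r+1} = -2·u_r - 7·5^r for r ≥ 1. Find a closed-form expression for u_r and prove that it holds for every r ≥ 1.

Computing the first terms: u_1 = -9, u_2 = -17, u_3 = -141. This suggests u_r = -(-2)^(r + 1) - 5^r.
Base case (r = 1): the formula gives -9 = -9 = u_1.
Inductive step: assume the claim holds for r = k, so u_k = -(-2)^(k + 1) - 5^k.
Then u_{k+1} = -2·u_k - 7·5^k = -2·(-(-2)^(k + 1) - 5^k) - 7·5^k = -(-2)^(k + 2) - 5^(k + 1) = -(-2)^((k+1) + 1) - 5^(k+1),
which is the claimed formula at r = k+1.
This completes the induction.

u_r = -(-2)^(r + 1) - 5^r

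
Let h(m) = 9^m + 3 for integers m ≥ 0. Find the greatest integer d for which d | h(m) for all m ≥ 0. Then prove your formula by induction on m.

d = 4

Computing the first values: h(0) = 4 and h(1) = 12; gcd(4, 12) = 4, so d ≤ 4.
We prove 4 | 9^m + 3 for all m ≥ 0 by induction on m.
Base case (m = 0): h(0) = 4 = 4·(1), so 4 | h(0).
Inductive step: suppose the statement holds for some p ≥ 0, i.e. 4 | h(p). Then
h(p+1) = 9^(p+1) + 3 = 9·(9^p + 3) - 24 = 9·h(p) - 24. The first term is divisible by 4 by the inductive hypothesis, and -24 is divisible by 4. Hence 4 | h(p+1).
Hence, by induction on m, the claim holds for every m ≥ 0.
Therefore the largest such d is 4.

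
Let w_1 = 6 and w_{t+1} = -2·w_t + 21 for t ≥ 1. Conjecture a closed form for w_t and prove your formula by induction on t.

w_t = -(-2)^(t - 1) + 7

Computing the first terms: w_1 = 6, w_2 = 9, w_3 = 3. This suggests w_t = -(-2)^(t - 1) + 7.
Base step (t = 1): the formula gives 6 = 6 = w_1.
Inductive step: assume the claim holds for t = j, so w_j = -(-2)^(j - 1) + 7.
Then w_{j+1} = -2·w_j + 21 = -2·(-(-2)^(j - 1) + 7) + 21 = -(-2)^j + 7 = -(-2)^((j+1) - 1) + 7,
which is the claimed formula at t = j+1.
By induction, the statement is established for all t ≥ 1.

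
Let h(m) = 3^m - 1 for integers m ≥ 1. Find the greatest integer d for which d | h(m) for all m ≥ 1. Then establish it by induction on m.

d = 2

Computing the first values: h(1) = 2 and h(2) = 8; gcd(2, 8) = 2, so d ≤ 2.
We prove 2 | 3^m - 1 for all m ≥ 1 by induction on m.
When m = 1: h(1) = 2 = 2·(1), so 2 | h(1).
Suppose the result is true for m = i, i.e. 2 | h(i). Then
3^{i+1} − 1^{i+1} = 3·3^i − 1·1^i = 3·(3^i − 1^i) + (2)·1^i. The first term is divisible by 2 by the inductive hypothesis, and the second term (2)·1^i is divisible by 2 since 2 | 2. Hence 2 | h(i+1).
By induction, the statement is established for all m ≥ 1.
Therefore the largest such d is 2.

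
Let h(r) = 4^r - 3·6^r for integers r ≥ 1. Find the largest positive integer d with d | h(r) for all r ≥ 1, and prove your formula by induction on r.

d = 2

Computing the first values: h(1) = -14 and h(2) = -92; gcd(-14, -92) = 2, so d ≤ 2.
We prove 2 | 4^r - 3·6^r for all r ≥ 1 by induction on r.
For the base case r = 1: h(1) = -14 = 2·(-7), so 2 | h(1).
Inductive step: assume the claim holds for r = j, i.e. 2 | h(j). Then
h(j+1) − 6·h(j) = (4^(j+1) - 3·6^(j+1)) − 6·(4^j - 3·6^j) = (1)·4^j·(4 − 6) = (-2)·4^j. Since 2 | h(j) by the inductive hypothesis, 2 | 6·h(j); and 2 | -2 since -2 = 2·-1. Therefore 2 | h(j+1).
By the principle of mathematical induction, the result holds for all r ≥ 1.
Therefore the largest such d is 2.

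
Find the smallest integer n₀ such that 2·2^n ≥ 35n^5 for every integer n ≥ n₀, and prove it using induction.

n₀ = 29

At n = 28: 536870912 < 602362880, so the inequality fails and n₀ ≥ 29. We prove 2·2^n ≥ 35n^5 for all n ≥ 29.
For the base case n = 29: 2·2^n = 1073741824 and 35n^5 = 717890215, so 1073741824 ≥ 717890215.
For the inductive step, assume it holds for an arbitrary i ≥ 29, so 2·2^i ≥ 35i^5.
Then 2·2^(i + 1) = 2·(2·2^i) ≥ 2·(35i^5).
Also, for i ≥ 29 we have 2·(35i^5) ≥ 35(i+1)^5, since 2 ≥ (1 + 1/i)^5 for all i ≥ 29.
Combining, 2·2^(i + 1) ≥ 35(i+1)^5.
Hence, by induction on n, the claim holds for every n ≥ 29.
Hence the smallest such n₀ is 29.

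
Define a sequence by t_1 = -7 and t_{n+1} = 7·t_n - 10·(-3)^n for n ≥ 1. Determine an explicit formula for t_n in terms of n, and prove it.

Computing the first terms: t_1 = -7, t_2 = -19, t_3 = -223. This suggests t_n = (-3)^n - 4·7^(n - 1).
For the base case n = 1: the formula gives -7 = -7 = t_1.
Inductive step: suppose the statement holds for some i ≥ 1, so t_i = (-3)^i - 4·7^(i - 1).
Then t_{i+1} = 7·t_i - 10·(-3)^i = 7·((-3)^i - 4·7^(i - 1)) - 10·(-3)^i = (-3)^(i + 1) - 4·7^i = (-3)^(i+1) - 4·7^((i+1) - 1),
which is the claimed formula at n = i+1.
Hence, by induction on n, the claim holds for every n ≥ 1.

t_n = (-3)^n - 4·7^(n - 1)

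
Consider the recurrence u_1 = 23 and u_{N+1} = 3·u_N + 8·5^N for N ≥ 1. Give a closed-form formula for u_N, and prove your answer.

Computing the first terms: u_1 = 23, u_2 = 109, u_3 = 527. This suggests u_N = 3^N + 4·5^N.
Base step (N = 1): the formula gives 23 = 23 = u_1.
Inductive step: suppose the statement holds for some j ≥ 1, so u_j = 3^j + 4·5^j.
Then u_{j+1} = 3·u_j + 8·5^j = 3·(3^j + 4·5^j) + 8·5^j = 3^(j + 1) + 4·5^(j + 1),
which is the claimed formula at N = j+1.
Hence, by induction on N, the claim holds for every N ≥ 1.

u_N = 3^N + 4·5^N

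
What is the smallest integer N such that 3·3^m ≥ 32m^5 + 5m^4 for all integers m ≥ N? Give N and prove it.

At m = 14: 14348907 < 17402448, so the inequality fails and N ≥ 15. We prove 3·3^m ≥ 32m^5 + 5m^4 for all m ≥ 15.
When m = 15: 3·3^m = 43046721 and 32m^5 + 5m^4 = 24553125, so 43046721 ≥ 24553125.
Inductive step: suppose the statement holds for some j ≥ 15, so 3·3^j ≥ 32j^5 + 5j^4.
Then 3·3^(j + 1) = 3·(3·3^j) ≥ 3·(32j^5 + 5j^4).
Also, for j ≥ 15 we have 3·(32j^5 + 5j^4) ≥ 32(j+1)^5 + 5(j+1)^4, since 3·(32j^5 + 5j^4) − (32(j+1)^5 + 5(j+1)^4) = 64j^5 - 150j^4 - 340j^3 - 350j^2 - 180j - 37, which is nonnegative for all j ≥ 15.
Combining, 3·3^(j + 1) ≥ 32(j+1)^5 + 5(j+1)^4.
By the principle of mathematical induction, the result holds for all m ≥ 15.
Hence the smallest such N is 15.

N = 15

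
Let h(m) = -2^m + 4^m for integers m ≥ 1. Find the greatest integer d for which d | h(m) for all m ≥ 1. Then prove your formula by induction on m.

Computing the first values: h(1) = 2 and h(2) = 12; gcd(2, 12) = 2, so d ≤ 2.
We prove 2 | -2^m + 4^m for all m ≥ 1 by induction on m.
Base case (m = 1): h(1) = 2 = 2·(1), so 2 | h(1).
Inductive step: suppose the statement holds for some k ≥ 1, i.e. 2 | h(k). Then
4^{k+1} − 2^{k+1} = 4·4^k − 2·2^k = 4·(4^k − 2^k) + (2)·2^k. The first term is divisible by 2 by the inductive hypothesis, and the second term (2)·2^k is divisible by 2 since 2 | 2. Hence 2 | h(k+1).
This completes the induction.
Therefore the largest such d is 2.

d = 2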